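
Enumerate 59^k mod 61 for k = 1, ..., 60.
59^1, 59^2, ..., 59^{60} mod 61: [59, 4, 53, 16, 29, 3, 55, 12, 37, 48, 26, 9, 43, 36, 50, 22, 17, 27, 7, 47, 28, 5, 51, 20, 21, 19, 23, 15, 31, 60, 2, 57, 8, 45, 32, 58, 6, 49, 24, 13, 35, 52, 18, 25, 11, 39, 44, 34, 54, 14, 33, 56, 10, 41, 40, 42, 38, 46, 30, 1]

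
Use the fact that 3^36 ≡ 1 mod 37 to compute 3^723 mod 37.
By Fermat: 3^{36} ≡ 1 mod 37. 723 ≡ 3 mod 36. So 3^{723} ≡ 3^{3} ≡ 27 mod 37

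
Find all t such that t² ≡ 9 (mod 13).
The square roots of 9 mod 13 are 3 and 10. Verify: 3² = 9 ≡ 9 (mod 13)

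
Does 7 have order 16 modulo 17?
ord_17(7) divides 16. For each prime q|16: 7^{8}≡16, none ≡ 1. So 7 has order 16 and is a primitive root mod 17.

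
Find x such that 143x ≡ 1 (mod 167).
Since 167 is prime, by Fermat 143^(-1) ≡ 143^{165} ≡ 160 (mod 167). Verify: 143 × 160 = 22880 ≡ 1 (mod 167)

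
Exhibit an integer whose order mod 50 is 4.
7 has order 4 mod 50 since 7^{4} ≡ 1 (mod 50) and no smaller power works.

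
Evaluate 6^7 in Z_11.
By repeated squaring mod 11: 6^{1}≡6, 6^{2}≡3, 6^{4}≡9. Then 6^{7} = 6^{4+2+1} ≡ 9 × 3 × 6 ≡ 8 mod 11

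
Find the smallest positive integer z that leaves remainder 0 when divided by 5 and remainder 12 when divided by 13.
M = 5 × 13 = 65. M₁ = 13, y₁ ≡ 2 mod 5. M₂ = 5, y₂ ≡ 8 mod 13. z = 0×13×2 + 12×5×8 ≡ 25 mod 65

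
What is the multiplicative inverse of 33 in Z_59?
Since 59 is prime, by Fermat 33^(-1) ≡ 33^{57} ≡ 34 mod 59. Verify: 33 × 34 = 1122 ≡ 1 mod 59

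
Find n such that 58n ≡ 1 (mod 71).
Since 71 is prime, by Fermat 58^(-1) ≡ 58^{69} ≡ 60 (mod 71). Verify: 58 × 60 = 3480 ≡ 1 (mod 71)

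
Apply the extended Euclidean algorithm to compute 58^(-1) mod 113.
Extended GCD: 58(-37) + 113(19) = 1. So 58^(-1) ≡ -37 ≡ 76 (mod 113). Verify: 58 × 76 = 4408 ≡ 1 (mod 113)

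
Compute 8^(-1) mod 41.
Since 41 is prime, by Fermat 8^(-1) ≡ 8^{39} ≡ 36 mod 41. Verify: 8 × 36 = 288 ≡ 1 mod 41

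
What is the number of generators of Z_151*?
There are φ(151-1) = φ(150) = 40 primitive roots modulo 151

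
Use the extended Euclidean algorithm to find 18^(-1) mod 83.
Extended GCD: 18(-23) + 83(5) = 1. So 18^(-1) ≡ -23 ≡ 60 (mod 83). Verify: 18 × 60 = 1080 ≡ 1 (mod 83)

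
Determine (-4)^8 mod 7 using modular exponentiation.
Using Fermat: (-4)^{6} ≡ 1 mod 7. 8 ≡ 2 mod 6. So (-4)^{8} ≡ (-4)^{2} ≡ 2 mod 7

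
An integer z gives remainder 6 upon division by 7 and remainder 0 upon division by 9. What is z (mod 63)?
M = 7 × 9 = 63. M₁ = 9, y₁ ≡ 4 (mod 7). M₂ = 7, y₂ ≡ 4 (mod 9). z = 6×9×4 + 0×7×4 ≡ 27 (mod 63)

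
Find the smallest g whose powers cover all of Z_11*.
g = 2. For each prime q|10: 2^{5}≡10, 2^{2}≡4, none ≡ 1, so ord_11(2) = 10 and 2 is a primitive root.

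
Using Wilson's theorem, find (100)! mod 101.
By Wilson's theorem, (100)! ≡ -1 ≡ 100 mod 101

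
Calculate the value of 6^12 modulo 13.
Using Fermat: 6^{12} ≡ 1 mod 13. 12 ≡ 0 mod 12. So 6^{12} ≡ 6^{0} ≡ 1 mod 13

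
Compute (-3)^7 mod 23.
By repeated squaring mod 23: (-3)^{1}≡20, (-3)^{2}≡9, (-3)^{4}≡12. Then (-3)^{7} = (-3)^{4+2+1} ≡ 12 × 9 × 20 ≡ 21 mod 23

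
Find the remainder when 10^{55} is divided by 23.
By Fermat: 10^{22} ≡ 1 (mod 23). 55 = 2×22 + 11. So 10^{55} ≡ 10^{11} ≡ 22 (mod 23)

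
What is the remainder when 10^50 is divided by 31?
Using Fermat: 10^{30} ≡ 1 mod 31. 50 ≡ 20 mod 30. So 10^{50} ≡ 10^{20} ≡ 25 mod 31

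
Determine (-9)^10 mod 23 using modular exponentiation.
By repeated squaring (mod 23): (-9)^{1}≡14, (-9)^{2}≡12, (-9)^{4}≡6, (-9)^{8}≡13. Then (-9)^{10} = (-9)^{8+2} ≡ 13 × 12 ≡ 18 (mod 23)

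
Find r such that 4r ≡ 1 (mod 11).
Since 11 is prime, by Fermat 4^(-1) ≡ 4^{9} ≡ 3 (mod 11). Verify: 4 × 3 = 12 ≡ 1 (mod 11)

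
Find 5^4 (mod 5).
5^{4} = 625 ≡ 0 (mod 5)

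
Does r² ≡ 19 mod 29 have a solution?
By Euler's criterion: 19^{14} ≡ 28 mod 29. Since this equals -1 (≡ 28), 19 is not a QR.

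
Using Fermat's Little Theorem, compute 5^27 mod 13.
By Fermat: 5^{12} ≡ 1 mod 13. 27 = 2×12 + 3. So 5^{27} ≡ 5^{3} ≡ 8 mod 13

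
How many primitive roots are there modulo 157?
Number of primitive roots mod 157 = φ(p-1) = φ(156) = 48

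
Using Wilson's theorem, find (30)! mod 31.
By Wilson's theorem, (30)! ≡ -1 ≡ 30 (mod 31)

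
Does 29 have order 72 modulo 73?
ord_73(29) divides 72. For each prime q|72: 29^{36}≡72, 29^{24}≡64, none ≡ 1. So 29 has order 72 and is a primitive root mod 73.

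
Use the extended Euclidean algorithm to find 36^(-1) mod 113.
Extended GCD: 36(22) + 113(-7) = 1. So 36^(-1) ≡ 22 mod 113. Verify: 36 × 22 = 792 ≡ 1 mod 113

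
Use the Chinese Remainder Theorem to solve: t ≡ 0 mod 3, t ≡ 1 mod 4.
M = 3 × 4 = 12. M₁ = 4, y₁ ≡ 1 mod 3. M₂ = 3, y₂ ≡ 3 mod 4. t = 0×4×1 + 1×3×3 ≡ 9 mod 12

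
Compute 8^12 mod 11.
Using Fermat: 8^{10} ≡ 1 (mod 11). 12 ≡ 2 (mod 10). So 8^{12} ≡ 8^{2} ≡ 9 (mod 11)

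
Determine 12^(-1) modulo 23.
Since 23 is prime, by Fermat 12^(-1) ≡ 12^{21} ≡ 2 (mod 23). Verify: 12 × 2 = 24 ≡ 1 (mod 23)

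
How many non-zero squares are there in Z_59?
Exactly half the non-zero residues mod a prime are QRs: (59-1)/2 = 29.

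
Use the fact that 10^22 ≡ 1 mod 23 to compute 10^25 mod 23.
By Fermat: 10^{22} ≡ 1 mod 23. So 10^{25} = 10^{22} · 10^{3} ≡ 10^{3} ≡ 11 mod 23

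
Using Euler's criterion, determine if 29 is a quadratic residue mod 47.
By Euler's criterion: 29^{23} ≡ 46 (mod 47). Since this equals -1 (≡ 46), 29 is not a QR.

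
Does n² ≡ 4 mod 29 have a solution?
By Euler's criterion: 4^{14} ≡ 1 mod 29. Since this equals 1, 4 is a QR.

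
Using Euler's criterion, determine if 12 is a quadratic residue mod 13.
By Euler's criterion: 12^{6} ≡ 1 mod 13. Since this equals 1, 12 is a QR.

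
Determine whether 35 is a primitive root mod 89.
ord_89(35) divides 88. For each prime q|88: 35^{44}≡88, 35^{8}≡16, none ≡ 1. So 35 has order 88 and is a primitive root mod 89.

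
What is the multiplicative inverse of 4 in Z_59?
Since 59 is prime, by Fermat 4^(-1) ≡ 4^{57} ≡ 15 mod 59. Verify: 4 × 15 = 60 ≡ 1 mod 59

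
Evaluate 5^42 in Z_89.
By repeated squaring mod 89: 5^{1}≡5, 5^{2}≡25, 5^{4}≡2, 5^{8}≡4, 5^{16}≡16, 5^{32}≡78. Then 5^{42} = 5^{32+8+2} ≡ 78 × 4 × 25 ≡ 57 mod 89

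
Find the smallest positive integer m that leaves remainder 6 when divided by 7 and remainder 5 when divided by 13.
M = 7 × 13 = 91. M₁ = 13, y₁ ≡ 6 mod 7. M₂ = 7, y₂ ≡ 2 mod 13. m = 6×13×6 + 5×7×2 ≡ 83 mod 91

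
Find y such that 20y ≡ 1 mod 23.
Since 23 is prime, by Fermat 20^(-1) ≡ 20^{21} ≡ 15 mod 23. Verify: 20 × 15 = 300 ≡ 1 mod 23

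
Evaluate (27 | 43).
(27/43) = 27^{21} mod 43 = -1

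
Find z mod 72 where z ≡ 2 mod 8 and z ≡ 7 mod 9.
M = 8 × 9 = 72. M₁ = 9, y₁ ≡ 1 mod 8. M₂ = 8, y₂ ≡ 8 mod 9. z = 2×9×1 + 7×8×8 ≡ 34 mod 72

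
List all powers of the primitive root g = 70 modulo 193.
70^1, 70^2, ..., 70^{192} mod 193: [70, 75, 39, 28, 30, 170, 127, 12, 68, 128, 82, 143, 167, 110, 173, 144, 44, 185, 19, 172, 74, 162, 146, 184, 142, 97, 35, 134, 116, 14, 15, 85, 160, 6, 34, 64, 41, 168, 180, 55, 183, 72, 22, 189, 106, 86, 37, 81, 73, 92, 71, 145, 114, 67, 58, 7, 104, 139, 80, 3, 17, 32, 117, 84, 90, 124, 188, 36, 11, 191, 53, 43, 115, 137, 133, 46, 132, 169, 57, 130, 29, 100, 52, 166, 40, 98, 105, 16, 155, 42, 45, 62, 94, 18, 102, 192, 123, 118, 154, 165, 163, 23, 66, 181, 125, 65, 111, 50, 26, 83, 20, 49, 149, 8, 174, 21, 119, 31, 47, 9, 51, 96, 158, 59, 77, 179, 178, 108, 33, 187, 159, 129, 152, 25, 13, 138, 10, 121, 171, 4, 87, 107, 156, 112, 120, 101, 122, 48, 79, 126, 135, 186, 89, 54, 113, 190, 176, 161, 76, 109, 103, 69, 5, 157, 182, 2, 140, 150, 78, 56, 60, 147, 61, 24, 136, 63, 164, 93, 141, 27, 153, 95, 88, 177, 38, 151, 148, 131, 99, 175, 91, 1]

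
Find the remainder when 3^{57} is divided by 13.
By Fermat: 3^{12} ≡ 1 mod 13. 57 = 4×12 + 9. So 3^{57} ≡ 3^{9} ≡ 1 mod 13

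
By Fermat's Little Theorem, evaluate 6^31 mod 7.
By Fermat: 6^{6} ≡ 1 mod 7. 31 = 5×6 + 1. So 6^{31} ≡ 6^{1} ≡ 6 mod 7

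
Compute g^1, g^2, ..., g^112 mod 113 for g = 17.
17^1, 17^2, ..., 17^{112} mod 113: [17, 63, 54, 14, 12, 91, 78, 83, 55, 31, 75, 32, 92, 95, 33, 109, 45, 87, 10, 57, 65, 88, 27, 7, 6, 102, 39, 98, 84, 72, 94, 16, 46, 104, 73, 111, 79, 100, 5, 85, 89, 44, 70, 60, 3, 51, 76, 49, 42, 36, 47, 8, 23, 52, 93, 112, 96, 50, 59, 99, 101, 22, 35, 30, 58, 82, 38, 81, 21, 18, 80, 4, 68, 26, 103, 56, 48, 25, 86, 106, 107, 11, 74, 15, 29, 41, 19, 97, 67, 9, 40, 2, 34, 13, 108, 28, 24, 69, 43, 53, 110, 62, 37, 64, 71, 77, 66, 105, 90, 61, 20, 1]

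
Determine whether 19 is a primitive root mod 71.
19^{35} ≡ 1 (mod 71) and 35 < 70, so ord_71(19) = 35 ≠ 70 and 19 is not a primitive root.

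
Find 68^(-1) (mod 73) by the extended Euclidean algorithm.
Extended GCD: 68(29) + 73(-27) = 1. So 68^(-1) ≡ 29 (mod 73). Verify: 68 × 29 = 1972 ≡ 1 (mod 73)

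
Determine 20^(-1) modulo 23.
Since 23 is prime, by Fermat 20^(-1) ≡ 20^{21} ≡ 15 mod 23. Verify: 20 × 15 = 300 ≡ 1 mod 23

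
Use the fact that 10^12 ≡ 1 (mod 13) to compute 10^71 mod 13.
By Fermat: 10^{12} ≡ 1 (mod 13). 71 = 5×12 + 11. So 10^{71} ≡ 10^{11} ≡ 4 (mod 13)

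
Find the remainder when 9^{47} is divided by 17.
By Fermat: 9^{16} ≡ 1 (mod 17). 47 = 2×16 + 15. So 9^{47} ≡ 9^{15} ≡ 2 (mod 17)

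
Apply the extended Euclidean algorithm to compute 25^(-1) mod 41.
Extended GCD: 25(-18) + 41(11) = 1. So 25^(-1) ≡ -18 ≡ 23 (mod 41). Verify: 25 × 23 = 575 ≡ 1 (mod 41)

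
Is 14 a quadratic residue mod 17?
By Euler's criterion: 14^{8} ≡ 16 mod 17. Since this equals -1 (≡ 16), 14 is not a QR.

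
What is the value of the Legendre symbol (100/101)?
(100/101) = 100^{50} mod 101 = 1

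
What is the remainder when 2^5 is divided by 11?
By repeated squaring (mod 11): 2^{1}≡2, 2^{2}≡4, 2^{4}≡5. Then 2^{5} = 2^{4+1} ≡ 5 × 2 ≡ 10 (mod 11)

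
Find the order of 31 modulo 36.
Powers of 31 mod 36: 31^1≡31, 31^2≡25, 31^3≡19, 31^4≡13, 31^5≡7, 31^6≡1. So the order of 31 is 6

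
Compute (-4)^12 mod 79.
By repeated squaring (mod 79): (-4)^{1}≡75, (-4)^{2}≡16, (-4)^{4}≡19, (-4)^{8}≡45. Then (-4)^{12} = (-4)^{8+4} ≡ 45 × 19 ≡ 65 (mod 79)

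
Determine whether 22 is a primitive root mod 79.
22^{13} ≡ 1 mod 79 and 13 < 78, so ord_79(22) = 13 ≠ 78 and 22 is not a primitive root.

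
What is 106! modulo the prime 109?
(108)! = (106)! × (107) × (108) ≡ -1 mod 109. So (106)! ≡ -1 × [(108)(107)]^(-1) ≡ 54 mod 109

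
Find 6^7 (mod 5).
Using Fermat: 6^{4} ≡ 1 (mod 5). 7 ≡ 3 (mod 4). So 6^{7} ≡ 6^{3} ≡ 1 (mod 5)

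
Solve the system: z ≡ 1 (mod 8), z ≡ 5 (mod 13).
M = 8 × 13 = 104. M₁ = 13, y₁ ≡ 5 (mod 8). M₂ = 8, y₂ ≡ 5 (mod 13). z = 1×13×5 + 5×8×5 ≡ 57 (mod 104)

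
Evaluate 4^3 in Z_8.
4^{3} = 64 ≡ 0 (mod 8)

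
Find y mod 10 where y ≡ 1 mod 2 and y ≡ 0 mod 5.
M = 2 × 5 = 10. M₁ = 5, y₁ ≡ 1 mod 2. M₂ = 2, y₂ ≡ 3 mod 5. y = 1×5×1 + 0×2×3 ≡ 5 mod 10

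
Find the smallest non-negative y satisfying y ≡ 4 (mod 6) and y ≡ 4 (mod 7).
M = 6 × 7 = 42. M₁ = 7, y₁ ≡ 1 (mod 6). M₂ = 6, y₂ ≡ 6 (mod 7). y = 4×7×1 + 4×6×6 ≡ 4 (mod 42)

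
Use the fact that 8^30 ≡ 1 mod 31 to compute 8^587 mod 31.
By Fermat: 8^{30} ≡ 1 mod 31. 587 ≡ 17 mod 30. So 8^{587} ≡ 8^{17} ≡ 2 mod 31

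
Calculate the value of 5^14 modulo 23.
By repeated squaring mod 23: 5^{1}≡5, 5^{2}≡2, 5^{4}≡4, 5^{8}≡16. Then 5^{14} = 5^{8+4+2} ≡ 16 × 4 × 2 ≡ 13 mod 23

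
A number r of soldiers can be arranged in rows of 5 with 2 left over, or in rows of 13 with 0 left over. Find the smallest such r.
M = 5 × 13 = 65. M₁ = 13, y₁ ≡ 2 (mod 5). M₂ = 5, y₂ ≡ 8 (mod 13). r = 2×13×2 + 0×5×8 ≡ 52 (mod 65)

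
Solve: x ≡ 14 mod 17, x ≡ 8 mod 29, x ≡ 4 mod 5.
M = 17 × 29 × 5 = 2465. M₁ = 145, y₁ ≡ 2 mod 17. M₂ = 85, y₂ ≡ 14 mod 29. M₃ = 493, y₃ ≡ 2 mod 5. x = 14×145×2 + 8×85×14 + 4×493×2 ≡ 269 mod 2465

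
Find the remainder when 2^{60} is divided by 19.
By Fermat: 2^{18} ≡ 1 mod 19. 60 = 3×18 + 6. So 2^{60} ≡ 2^{6} ≡ 7 mod 19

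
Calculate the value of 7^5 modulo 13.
By repeated squaring mod 13: 7^{1}≡7, 7^{2}≡10, 7^{4}≡9. Then 7^{5} = 7^{4+1} ≡ 9 × 7 ≡ 11 mod 13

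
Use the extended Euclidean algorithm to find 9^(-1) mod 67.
Extended GCD: 9(15) + 67(-2) = 1. So 9^(-1) ≡ 15 (mod 67). Verify: 9 × 15 = 135 ≡ 1 (mod 67)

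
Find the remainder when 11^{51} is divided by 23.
By Fermat: 11^{22} ≡ 1 (mod 23). 51 = 2×22 + 7. So 11^{51} ≡ 11^{7} ≡ 7 (mod 23)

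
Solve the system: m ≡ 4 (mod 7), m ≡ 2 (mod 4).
M = 7 × 4 = 28. M₁ = 4, y₁ ≡ 2 (mod 7). M₂ = 7, y₂ ≡ 3 (mod 4). m = 4×4×2 + 2×7×3 ≡ 18 (mod 28)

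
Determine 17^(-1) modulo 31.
Since 31 is prime, by Fermat 17^(-1) ≡ 17^{29} ≡ 11 (mod 31). Verify: 17 × 11 = 187 ≡ 1 (mod 31)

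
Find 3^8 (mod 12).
By repeated squaring (mod 12): 3^{1}≡3, 3^{2}≡9, 3^{4}≡9, 3^{8}≡9. So 3^{8} ≡ 9 (mod 12)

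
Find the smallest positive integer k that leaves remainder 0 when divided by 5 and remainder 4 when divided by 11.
M = 5 × 11 = 55. M₁ = 11, y₁ ≡ 1 (mod 5). M₂ = 5, y₂ ≡ 9 (mod 11). k = 0×11×1 + 4×5×9 ≡ 15 (mod 55)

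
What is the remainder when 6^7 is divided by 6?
By repeated squaring mod 6: 6^{1}≡0, 6^{2}≡0, 6^{4}≡0. Then 6^{7} = 6^{4+2+1} ≡ 0 × 0 × 0 ≡ 0 mod 6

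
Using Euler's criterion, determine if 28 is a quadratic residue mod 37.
By Euler's criterion: 28^{18} ≡ 1 (mod 37). Since this equals 1, 28 is a QR.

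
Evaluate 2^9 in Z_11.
By repeated squaring (mod 11): 2^{1}≡2, 2^{2}≡4, 2^{4}≡5, 2^{8}≡3. Then 2^{9} = 2^{8+1} ≡ 3 × 2 ≡ 6 (mod 11)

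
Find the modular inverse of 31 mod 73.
Since 73 is prime, by Fermat 31^(-1) ≡ 31^{71} ≡ 33 mod 73. Verify: 31 × 33 = 1023 ≡ 1 mod 73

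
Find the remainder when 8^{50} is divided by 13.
By Fermat: 8^{12} ≡ 1 mod 13. 50 = 4×12 + 2. So 8^{50} ≡ 8^{2} ≡ 12 mod 13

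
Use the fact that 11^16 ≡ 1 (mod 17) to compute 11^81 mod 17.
By Fermat: 11^{16} ≡ 1 (mod 17). 81 = 5×16 + 1. So 11^{81} ≡ 11^{1} ≡ 11 (mod 17)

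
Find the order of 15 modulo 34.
Powers of 15 mod 34: 15^1≡15, 15^2≡21, 15^3≡9, 15^4≡33, 15^5≡19, 15^6≡13, 15^7≡25, 15^8≡1. So the order of 15 is 8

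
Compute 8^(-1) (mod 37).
Since 37 is prime, by Fermat 8^(-1) ≡ 8^{35} ≡ 14 (mod 37). Verify: 8 × 14 = 112 ≡ 1 (mod 37)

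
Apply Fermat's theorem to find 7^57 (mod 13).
By Fermat: 7^{12} ≡ 1 (mod 13). 57 = 4×12 + 9. So 7^{57} ≡ 7^{9} ≡ 8 (mod 13)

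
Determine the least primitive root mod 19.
g = 2. For each prime q|18: 2^{9}≡18, 2^{6}≡7, none ≡ 1, so ord_19(2) = 18 and 2 is a primitive root.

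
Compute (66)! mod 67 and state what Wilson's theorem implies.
(66)! mod 67 = 66. Since this equals -1 (mod 67), Wilson confirms 67 is prime.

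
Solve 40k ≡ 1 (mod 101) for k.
Since 101 is prime, by Fermat 40^(-1) ≡ 40^{99} ≡ 48 (mod 101). Verify: 40 × 48 = 1920 ≡ 1 (mod 101)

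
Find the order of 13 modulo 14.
Powers of 13 mod 14: 13^1≡13, 13^2≡1. ord_14(13) = 2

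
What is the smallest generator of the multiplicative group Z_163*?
g = 2. For each prime q|162: 2^{81}≡162, 2^{54}≡104, none ≡ 1, so ord_163(2) = 162 and 2 is a primitive root.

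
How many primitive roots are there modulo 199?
Number of primitive roots mod 199 = φ(p-1) = φ(198) = 60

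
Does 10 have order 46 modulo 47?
ord_47(10) divides 46. For each prime q|46: 10^{23}≡46, 10^{2}≡6, none ≡ 1. So 10 has order 46 and is a primitive root mod 47.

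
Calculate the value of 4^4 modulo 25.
4^{4} = 256 ≡ 6 (mod 25)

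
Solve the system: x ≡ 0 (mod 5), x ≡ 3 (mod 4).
M = 5 × 4 = 20. M₁ = 4, y₁ ≡ 4 (mod 5). M₂ = 5, y₂ ≡ 1 (mod 4). x = 0×4×4 + 3×5×1 ≡ 15 (mod 20)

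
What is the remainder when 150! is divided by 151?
By Wilson's theorem, (150)! ≡ -1 ≡ 150 (mod 151)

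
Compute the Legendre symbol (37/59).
(37/59) = 37^{29} mod 59 = -1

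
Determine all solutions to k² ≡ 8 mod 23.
The square roots of 8 mod 23 are 13 and 10. Verify: 13² = 169 ≡ 8 mod 23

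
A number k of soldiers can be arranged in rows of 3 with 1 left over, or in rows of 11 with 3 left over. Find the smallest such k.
M = 3 × 11 = 33. M₁ = 11, y₁ ≡ 2 (mod 3). M₂ = 3, y₂ ≡ 4 (mod 11). k = 1×11×2 + 3×3×4 ≡ 25 (mod 33)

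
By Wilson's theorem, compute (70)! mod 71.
By Wilson's theorem, (70)! ≡ -1 ≡ 70 mod 71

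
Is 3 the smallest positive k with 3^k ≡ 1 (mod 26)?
Powers of 3 mod 26: 3^1≡3, 3^2≡9, 3^3≡1. First k with 3^k≡1 is k=3. Yes, ord_26(3) = 3.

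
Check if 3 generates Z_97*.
3^{48} ≡ 1 (mod 97) and 48 < 96, so ord_97(3) = 48 ≠ 96 and 3 is not a primitive root.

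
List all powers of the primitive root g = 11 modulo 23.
11^1, 11^2, ..., 11^{22} mod 23: [11, 6, 20, 13, 5, 9, 7, 8, 19, 2, 22, 12, 17, 3, 10, 18, 14, 16, 15, 4, 21, 1]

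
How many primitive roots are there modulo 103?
There are φ(103-1) = φ(102) = 32 primitive roots modulo 103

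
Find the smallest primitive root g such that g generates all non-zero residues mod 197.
g = 2. Powers: [2, 4, 8, 16, 32, 64, 128, 59, ...] generates all 196 non-zero residues.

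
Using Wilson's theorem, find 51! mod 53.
(52)! = (51)! × (52) ≡ -1 mod 53. So (51)! ≡ -1 × (52)^(-1) ≡ (-1)×(-1) = 1 mod 53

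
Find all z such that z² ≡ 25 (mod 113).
The square roots of 25 mod 113 are 108 and 5. Verify: 108² = 11664 ≡ 25 (mod 113)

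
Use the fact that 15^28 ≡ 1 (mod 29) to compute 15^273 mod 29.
By Fermat: 15^{28} ≡ 1 (mod 29). 273 ≡ 21 (mod 28). So 15^{273} ≡ 15^{21} ≡ 12 (mod 29)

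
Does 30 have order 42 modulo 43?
ord_43(30) divides 42. For each prime q|42: 30^{21}≡42, 30^{14}≡6, 30^{6}≡16, none ≡ 1. So 30 has order 42 and is a primitive root mod 43.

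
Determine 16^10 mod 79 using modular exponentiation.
By repeated squaring mod 79: 16^{1}≡16, 16^{2}≡19, 16^{4}≡45, 16^{8}≡50. Then 16^{10} = 16^{8+2} ≡ 50 × 19 ≡ 2 mod 79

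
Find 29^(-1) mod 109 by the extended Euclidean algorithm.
Extended GCD: 29(-15) + 109(4) = 1. So 29^(-1) ≡ -15 ≡ 94 mod 109. Verify: 29 × 94 = 2726 ≡ 1 mod 109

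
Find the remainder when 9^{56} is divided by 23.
By Fermat: 9^{22} ≡ 1 (mod 23). 56 = 2×22 + 12. So 9^{56} ≡ 9^{12} ≡ 9 (mod 23)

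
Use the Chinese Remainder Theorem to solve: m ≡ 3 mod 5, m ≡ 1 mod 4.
M = 5 × 4 = 20. M₁ = 4, y₁ ≡ 4 mod 5. M₂ = 5, y₂ ≡ 1 mod 4. m = 3×4×4 + 1×5×1 ≡ 13 mod 20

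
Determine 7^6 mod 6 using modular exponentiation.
By repeated squaring (mod 6): 7^{1}≡1, 7^{2}≡1, 7^{4}≡1. Then 7^{6} = 7^{4+2} ≡ 1 × 1 ≡ 1 (mod 6)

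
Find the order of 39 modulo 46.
Powers of 39 mod 46: 39^1≡39, 39^2≡3, 39^3≡25, 39^4≡9, 39^5≡29, 39^6≡27, 39^7≡41, 39^8≡35, 39^9≡31, 39^10≡13, 39^11≡1. ord_46(39) = 11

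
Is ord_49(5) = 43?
Powers of 5 mod 49: 5^1≡5, 5^2≡25, 5^3≡27, 5^4≡37, 5^5≡38, 5^6≡43, 5^7≡19, 5^8≡46, 5^9≡34, 5^10≡23, 5^11≡17, 5^12≡36, 5^13≡33, 5^14≡18, 5^15≡41, 5^16≡9, 5^17≡45, 5^18≡29, 5^19≡47, 5^20≡39, 5^21≡48, 5^22≡44, 5^23≡24, 5^24≡22, 5^25≡12, 5^26≡11, 5^27≡6, 5^28≡30, 5^29≡3, 5^30≡15, 5^31≡26, 5^32≡32, 5^33≡13, 5^34≡16, 5^35≡31, 5^36≡8, 5^37≡40, 5^38≡4, 5^39≡20, 5^40≡2, 5^41≡10, 5^42≡1. Already 5^42≡1, so the order is 42 < 43. No, the actual order is 42.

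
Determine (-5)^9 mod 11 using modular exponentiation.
By repeated squaring (mod 11): (-5)^{1}≡6, (-5)^{2}≡3, (-5)^{4}≡9, (-5)^{8}≡4. Then (-5)^{9} = (-5)^{8+1} ≡ 4 × 6 ≡ 2 (mod 11)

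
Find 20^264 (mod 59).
Using Fermat: 20^{58} ≡ 1 (mod 59). 264 ≡ 32 (mod 58). So 20^{264} ≡ 20^{32} ≡ 35 (mod 59)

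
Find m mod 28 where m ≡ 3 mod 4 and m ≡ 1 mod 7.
M = 4 × 7 = 28. M₁ = 7, y₁ ≡ 3 mod 4. M₂ = 4, y₂ ≡ 2 mod 7. m = 3×7×3 + 1×4×2 ≡ 15 mod 28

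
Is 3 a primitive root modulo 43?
ord_43(3) divides 42. For each prime q|42: 3^{21}≡42, 3^{14}≡36, 3^{6}≡41, none ≡ 1. So 3 has order 42 and is a primitive root mod 43.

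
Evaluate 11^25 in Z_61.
By repeated squaring mod 61: 11^{1}≡11, 11^{2}≡60, 11^{4}≡1, 11^{8}≡1, 11^{16}≡1. Then 11^{25} = 11^{16+8+1} ≡ 1 × 1 × 11 ≡ 11 mod 61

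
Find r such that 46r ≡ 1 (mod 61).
Since 61 is prime, by Fermat 46^(-1) ≡ 46^{59} ≡ 4 (mod 61). Verify: 46 × 4 = 184 ≡ 1 (mod 61)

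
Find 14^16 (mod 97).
By repeated squaring (mod 97): 14^{1}≡14, 14^{2}≡2, 14^{4}≡4, 14^{8}≡16, 14^{16}≡62. So 14^{16} ≡ 62 (mod 97)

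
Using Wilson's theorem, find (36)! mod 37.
By Wilson's theorem, (36)! ≡ -1 ≡ 36 mod 37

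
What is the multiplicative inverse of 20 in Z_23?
Since 23 is prime, by Fermat 20^(-1) ≡ 20^{21} ≡ 15 (mod 23). Verify: 20 × 15 = 300 ≡ 1 (mod 23)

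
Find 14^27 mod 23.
Using Fermat: 14^{22} ≡ 1 mod 23. 27 ≡ 5 mod 22. So 14^{27} ≡ 14^{5} ≡ 15 mod 23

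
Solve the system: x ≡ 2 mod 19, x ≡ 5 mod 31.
M = 19 × 31 = 589. M₁ = 31, y₁ ≡ 8 mod 19. M₂ = 19, y₂ ≡ 18 mod 31. x = 2×31×8 + 5×19×18 ≡ 439 mod 589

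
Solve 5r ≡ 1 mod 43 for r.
Since 43 is prime, by Fermat 5^(-1) ≡ 5^{41} ≡ 26 mod 43. Verify: 5 × 26 = 130 ≡ 1 mod 43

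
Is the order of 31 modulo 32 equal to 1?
Powers of 31 mod 32: 31^1≡31, 31^2≡1. 31^1≡31≢1, so ord ≠ 1. No, the actual order is 2.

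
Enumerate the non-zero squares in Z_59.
Quadratic residues modulo 59: {1, 3, 4, 5, 7, 9, 12, 15, 16, 17, 19, 20, 21, 22, 25, 26, 27, 28, 29, 35, 36, 41, 45, 46, 48, 49, 51, 53, 57}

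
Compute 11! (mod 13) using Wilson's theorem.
(12)! = (11)! × (12) ≡ -1 (mod 13). So (11)! ≡ -1 × (12)^(-1) ≡ (-1)×(-1) = 1 (mod 13)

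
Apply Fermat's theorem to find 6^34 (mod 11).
By Fermat: 6^{10} ≡ 1 (mod 11). 34 = 3×10 + 4. So 6^{34} ≡ 6^{4} ≡ 9 (mod 11)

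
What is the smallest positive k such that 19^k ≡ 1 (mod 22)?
Powers of 19 mod 22: 19^1≡19, 19^2≡9, 19^3≡17, 19^4≡15, 19^5≡21, 19^6≡3, 19^7≡13, 19^8≡5, 19^9≡7, 19^10≡1. So the order of 19 is 10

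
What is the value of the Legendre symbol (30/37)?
(30/37) = 30^{18} mod 37 = 1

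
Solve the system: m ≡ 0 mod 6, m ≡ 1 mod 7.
M = 6 × 7 = 42. M₁ = 7, y₁ ≡ 1 mod 6. M₂ = 6, y₂ ≡ 6 mod 7. m = 0×7×1 + 1×6×6 ≡ 36 mod 42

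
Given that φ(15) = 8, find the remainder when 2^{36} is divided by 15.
By Euler: 2^{8} ≡ 1 (mod 15) since gcd(2, 15) = 1. 36 = 4×8 + 4. So 2^{36} ≡ 2^{4} ≡ 1 (mod 15)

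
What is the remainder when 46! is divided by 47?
By Wilson's theorem, (46)! ≡ -1 ≡ 46 mod 47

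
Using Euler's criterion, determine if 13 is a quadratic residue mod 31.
By Euler's criterion: 13^{15} ≡ 30 (mod 31). Since this equals -1 (≡ 30), 13 is not a QR.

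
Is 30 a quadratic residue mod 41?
By Euler's criterion: 30^{20} ≡ 40 mod 41. Since this equals -1 (≡ 40), 30 is not a QR.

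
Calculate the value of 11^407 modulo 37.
Using Fermat: 11^{36} ≡ 1 mod 37. 407 ≡ 11 mod 36. So 11^{407} ≡ 11^{11} ≡ 27 mod 37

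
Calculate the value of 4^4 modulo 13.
4^{4} = 256 ≡ 9 mod 13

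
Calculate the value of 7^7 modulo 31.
By repeated squaring (mod 31): 7^{1}≡7, 7^{2}≡18, 7^{4}≡14. Then 7^{7} = 7^{4+2+1} ≡ 14 × 18 × 7 ≡ 28 (mod 31)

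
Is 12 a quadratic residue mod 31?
By Euler's criterion: 12^{15} ≡ 30 (mod 31). Since this equals -1 (≡ 30), 12 is not a QR.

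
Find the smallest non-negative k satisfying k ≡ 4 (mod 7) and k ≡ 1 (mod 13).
M = 7 × 13 = 91. M₁ = 13, y₁ ≡ 6 (mod 7). M₂ = 7, y₂ ≡ 2 (mod 13). k = 4×13×6 + 1×7×2 ≡ 53 (mod 91)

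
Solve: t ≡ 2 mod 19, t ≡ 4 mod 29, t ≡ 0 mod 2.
M = 19 × 29 × 2 = 1102. M₁ = 58, y₁ ≡ 1 mod 19. M₂ = 38, y₂ ≡ 13 mod 29. M₃ = 551, y₃ ≡ 1 mod 2. t = 2×58×1 + 4×38×13 + 0×551×1 ≡ 990 mod 1102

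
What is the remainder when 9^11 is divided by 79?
By repeated squaring (mod 79): 9^{1}≡9, 9^{2}≡2, 9^{4}≡4, 9^{8}≡16. Then 9^{11} = 9^{8+2+1} ≡ 16 × 2 × 9 ≡ 51 (mod 79)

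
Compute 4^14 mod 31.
By repeated squaring mod 31: 4^{1}≡4, 4^{2}≡16, 4^{4}≡8, 4^{8}≡2. Then 4^{14} = 4^{8+4+2} ≡ 2 × 8 × 16 ≡ 8 mod 31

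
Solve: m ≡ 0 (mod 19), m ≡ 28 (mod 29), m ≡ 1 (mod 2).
M = 19 × 29 × 2 = 1102. M₁ = 58, y₁ ≡ 1 (mod 19). M₂ = 38, y₂ ≡ 13 (mod 29). M₃ = 551, y₃ ≡ 1 (mod 2). m = 0×58×1 + 28×38×13 + 1×551×1 ≡ 57 (mod 1102)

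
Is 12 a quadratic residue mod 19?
By Euler's criterion: 12^{9} ≡ 18 (mod 19). Since this equals -1 (≡ 18), 12 is not a QR.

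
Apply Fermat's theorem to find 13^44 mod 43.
By Fermat: 13^{42} ≡ 1 mod 43. So 13^{44} = 13^{42} · 13^{2} ≡ 13^{2} ≡ 40 mod 43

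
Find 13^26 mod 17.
Using Fermat: 13^{16} ≡ 1 mod 17. 26 ≡ 10 mod 16. So 13^{26} ≡ 13^{10} ≡ 16 mod 17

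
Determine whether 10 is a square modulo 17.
By Euler's criterion: 10^{8} ≡ 16 (mod 17). Since this equals -1 (≡ 16), 10 is not a QR.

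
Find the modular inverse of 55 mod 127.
Since 127 is prime, by Fermat 55^(-1) ≡ 55^{125} ≡ 97 (mod 127). Verify: 55 × 97 = 5335 ≡ 1 (mod 127)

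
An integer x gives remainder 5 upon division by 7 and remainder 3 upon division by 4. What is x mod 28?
M = 7 × 4 = 28. M₁ = 4, y₁ ≡ 2 mod 7. M₂ = 7, y₂ ≡ 3 mod 4. x = 5×4×2 + 3×7×3 ≡ 19 mod 28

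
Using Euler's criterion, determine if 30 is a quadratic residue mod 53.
By Euler's criterion: 30^{26} ≡ 52 (mod 53). Since this equals -1 (≡ 52), 30 is not a QR.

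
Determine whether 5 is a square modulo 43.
By Euler's criterion: 5^{21} ≡ 42 mod 43. Since this equals -1 (≡ 42), 5 is not a QR.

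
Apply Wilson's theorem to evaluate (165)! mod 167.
(166)! = (165)! × (166) ≡ -1 (mod 167). So (165)! ≡ -1 × (166)^(-1) ≡ (-1)×(-1) = 1 (mod 167)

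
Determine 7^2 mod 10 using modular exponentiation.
7^{2} = 49 ≡ 9 mod 10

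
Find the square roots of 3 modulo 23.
The square roots of 3 mod 23 are 16 and 7. Verify: 16² = 256 ≡ 3 mod 23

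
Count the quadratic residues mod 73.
The squaring map on Z_73* is 2-to-1, so there are (72)/2 = 36 QRs.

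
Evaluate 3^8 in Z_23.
By repeated squaring mod 23: 3^{1}≡3, 3^{2}≡9, 3^{4}≡12, 3^{8}≡6. So 3^{8} ≡ 6 mod 23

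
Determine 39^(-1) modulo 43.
Since 43 is prime, by Fermat 39^(-1) ≡ 39^{41} ≡ 32 mod 43. Verify: 39 × 32 = 1248 ≡ 1 mod 43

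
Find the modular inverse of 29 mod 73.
Since 73 is prime, by Fermat 29^(-1) ≡ 29^{71} ≡ 68 mod 73. Verify: 29 × 68 = 1972 ≡ 1 mod 73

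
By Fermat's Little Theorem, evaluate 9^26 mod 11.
By Fermat: 9^{10} ≡ 1 (mod 11). 26 = 2×10 + 6. So 9^{26} ≡ 9^{6} ≡ 9 (mod 11)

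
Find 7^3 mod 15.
7^{3} = 343 ≡ 13 mod 15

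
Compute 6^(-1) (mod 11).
Since 11 is prime, by Fermat 6^(-1) ≡ 6^{9} ≡ 2 (mod 11). Verify: 6 × 2 = 12 ≡ 1 (mod 11)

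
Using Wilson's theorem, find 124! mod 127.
(126)! = (124)! × (125) × (126) ≡ -1 mod 127. So (124)! ≡ -1 × [(126)(125)]^(-1) ≡ 63 mod 127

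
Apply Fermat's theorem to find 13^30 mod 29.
By Fermat: 13^{28} ≡ 1 mod 29. So 13^{30} = 13^{28} · 13^{2} ≡ 13^{2} ≡ 24 mod 29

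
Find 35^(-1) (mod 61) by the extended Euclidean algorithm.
Extended GCD: 35(7) + 61(-4) = 1. So 35^(-1) ≡ 7 (mod 61). Verify: 35 × 7 = 245 ≡ 1 (mod 61)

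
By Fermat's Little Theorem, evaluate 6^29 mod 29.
By Fermat: 6^{28} ≡ 1 mod 29. So 6^{29} = 6^{28} · 6^{1} ≡ 6^{1} ≡ 6 mod 29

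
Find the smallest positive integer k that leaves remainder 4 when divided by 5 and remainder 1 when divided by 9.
M = 5 × 9 = 45. M₁ = 9, y₁ ≡ 4 mod 5. M₂ = 5, y₂ ≡ 2 mod 9. k = 4×9×4 + 1×5×2 ≡ 19 mod 45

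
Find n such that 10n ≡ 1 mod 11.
Since 11 is prime, by Fermat 10^(-1) ≡ 10^{9} ≡ 10 mod 11. Verify: 10 × 10 = 100 ≡ 1 mod 11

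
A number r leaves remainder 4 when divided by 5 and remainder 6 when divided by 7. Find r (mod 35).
M = 5 × 7 = 35. M₁ = 7, y₁ ≡ 3 (mod 5). M₂ = 5, y₂ ≡ 3 (mod 7). r = 4×7×3 + 6×5×3 ≡ 34 (mod 35)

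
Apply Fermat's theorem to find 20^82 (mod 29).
By Fermat: 20^{28} ≡ 1 (mod 29). 82 = 2×28 + 26. So 20^{82} ≡ 20^{26} ≡ 24 (mod 29)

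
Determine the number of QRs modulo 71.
Exactly half the non-zero residues mod a prime are QRs: (71-1)/2 = 35.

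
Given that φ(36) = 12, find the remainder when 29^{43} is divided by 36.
By Euler: 29^{12} ≡ 1 mod 36 since gcd(29, 36) = 1. 43 = 3×12 + 7. So 29^{43} ≡ 29^{7} ≡ 29 mod 36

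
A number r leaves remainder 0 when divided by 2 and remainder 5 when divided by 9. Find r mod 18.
M = 2 × 9 = 18. M₁ = 9, y₁ ≡ 1 mod 2. M₂ = 2, y₂ ≡ 5 mod 9. r = 0×9×1 + 5×2×5 ≡ 14 mod 18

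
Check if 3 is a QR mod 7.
By Euler's criterion: 3^{3} ≡ 6 mod 7. Since this equals -1 (≡ 6), 3 is not a QR.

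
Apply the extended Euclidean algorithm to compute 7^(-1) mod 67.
Extended GCD: 7(-19) + 67(2) = 1. So 7^(-1) ≡ -19 ≡ 48 (mod 67). Verify: 7 × 48 = 336 ≡ 1 (mod 67)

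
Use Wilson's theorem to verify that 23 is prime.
(22)! mod 23 = 22. Since this equals -1 (mod 23), Wilson confirms 23 is prime.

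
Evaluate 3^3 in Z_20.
3^{3} = 27 ≡ 7 (mod 20)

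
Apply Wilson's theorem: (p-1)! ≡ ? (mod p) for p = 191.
By Wilson's theorem, (190)! ≡ -1 ≡ 190 mod 191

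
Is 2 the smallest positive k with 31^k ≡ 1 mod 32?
Powers of 31 mod 32: 31^1≡31, 31^2≡1. First k with 31^k≡1 is k=2. Yes, ord_32(31) = 2.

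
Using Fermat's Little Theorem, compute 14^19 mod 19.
By Fermat: 14^{18} ≡ 1 (mod 19). So 14^{19} = 14^{18} · 14^{1} ≡ 14^{1} ≡ 14 (mod 19)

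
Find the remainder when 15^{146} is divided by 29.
By Fermat: 15^{28} ≡ 1 mod 29. 146 = 5×28 + 6. So 15^{146} ≡ 15^{6} ≡ 5 mod 29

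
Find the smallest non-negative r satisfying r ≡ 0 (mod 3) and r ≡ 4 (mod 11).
M = 3 × 11 = 33. M₁ = 11, y₁ ≡ 2 (mod 3). M₂ = 3, y₂ ≡ 4 (mod 11). r = 0×11×2 + 4×3×4 ≡ 15 (mod 33)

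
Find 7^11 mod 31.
By repeated squaring mod 31: 7^{1}≡7, 7^{2}≡18, 7^{4}≡14, 7^{8}≡10. Then 7^{11} = 7^{8+2+1} ≡ 10 × 18 × 7 ≡ 20 mod 31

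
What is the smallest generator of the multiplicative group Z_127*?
g = 3. Powers: [3, 9, 27, 81, 116, 94, 28, 84, 125, ...] generates all 126 non-zero residues.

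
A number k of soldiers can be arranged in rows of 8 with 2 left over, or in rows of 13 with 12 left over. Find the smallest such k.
M = 8 × 13 = 104. M₁ = 13, y₁ ≡ 5 mod 8. M₂ = 8, y₂ ≡ 5 mod 13. k = 2×13×5 + 12×8×5 ≡ 90 mod 104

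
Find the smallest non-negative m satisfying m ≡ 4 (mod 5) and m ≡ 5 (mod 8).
M = 5 × 8 = 40. M₁ = 8, y₁ ≡ 2 (mod 5). M₂ = 5, y₂ ≡ 5 (mod 8). m = 4×8×2 + 5×5×5 ≡ 29 (mod 40)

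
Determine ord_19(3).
Powers of 3 mod 19: 3^1≡3, 3^2≡9, 3^3≡8, 3^4≡5, 3^5≡15, 3^6≡7, 3^7≡2, 3^8≡6, 3^9≡18, 3^10≡16, 3^11≡10, 3^12≡11, 3^13≡14, 3^14≡4, 3^15≡12, 3^16≡17, 3^17≡13, 3^18≡1. Order = 18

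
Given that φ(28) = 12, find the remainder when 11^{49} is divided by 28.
By Euler: 11^{12} ≡ 1 (mod 28) since gcd(11, 28) = 1. 49 = 4×12 + 1. So 11^{49} ≡ 11^{1} ≡ 11 (mod 28)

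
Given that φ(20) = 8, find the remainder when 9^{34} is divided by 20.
By Euler: 9^{8} ≡ 1 mod 20 since gcd(9, 20) = 1. 34 = 4×8 + 2. So 9^{34} ≡ 9^{2} ≡ 1 mod 20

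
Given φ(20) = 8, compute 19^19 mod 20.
By Euler: 19^{8} ≡ 1 mod 20 since gcd(19, 20) = 1. 19 = 2×8 + 3. So 19^{19} ≡ 19^{3} ≡ 19 mod 20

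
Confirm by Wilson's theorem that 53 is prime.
(52)! mod 53 = 52. Since this equals -1 mod 53, Wilson confirms 53 is prime.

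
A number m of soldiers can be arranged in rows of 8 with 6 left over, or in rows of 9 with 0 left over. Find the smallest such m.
M = 8 × 9 = 72. M₁ = 9, y₁ ≡ 1 (mod 8). M₂ = 8, y₂ ≡ 8 (mod 9). m = 6×9×1 + 0×8×8 ≡ 54 (mod 72)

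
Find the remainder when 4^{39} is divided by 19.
By Fermat: 4^{18} ≡ 1 (mod 19). 39 = 2×18 + 3. So 4^{39} ≡ 4^{3} ≡ 7 (mod 19)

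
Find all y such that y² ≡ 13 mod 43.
The square roots of 13 mod 43 are 23 and 20. Verify: 23² = 529 ≡ 13 mod 43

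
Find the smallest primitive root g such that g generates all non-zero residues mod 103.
g = 5. Powers: [5, 25, 22, 7, 35, 72, 51, ...] generates all 102 non-zero residues.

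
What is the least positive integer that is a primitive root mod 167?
g = 5. For each prime q|166: 5^{83}≡166, 5^{2}≡25, none ≡ 1, so ord_167(5) = 166 and 5 is a primitive root.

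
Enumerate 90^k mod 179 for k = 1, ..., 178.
90^1, 90^2, ..., 90^{178} mod 179: [90, 45, 112, 56, 28, 14, 7, 93, 136, 68, 34, 17, 98, 49, 114, 57, 118, 59, 119, 149, 164, 82, 41, 110, 55, 117, 148, 74, 37, 108, 54, 27, 103, 141, 160, 80, 40, 20, 10, 5, 92, 46, 23, 101, 140, 70, 35, 107, 143, 161, 170, 85, 132, 66, 33, 106, 53, 116, 58, 29, 104, 52, 26, 13, 96, 48, 24, 12, 6, 3, 91, 135, 157, 168, 84, 42, 21, 100, 50, 25, 102, 51, 115, 147, 163, 171, 175, 177, 178, 89, 134, 67, 123, 151, 165, 172, 86, 43, 111, 145, 162, 81, 130, 65, 122, 61, 120, 60, 30, 15, 97, 138, 69, 124, 62, 31, 105, 142, 71, 125, 152, 76, 38, 19, 99, 139, 159, 169, 174, 87, 133, 156, 78, 39, 109, 144, 72, 36, 18, 9, 94, 47, 113, 146, 73, 126, 63, 121, 150, 75, 127, 153, 166, 83, 131, 155, 167, 173, 176, 88, 44, 22, 11, 95, 137, 158, 79, 129, 154, 77, 128, 64, 32, 16, 8, 4, 2, 1]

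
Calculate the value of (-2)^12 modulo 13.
Using Fermat: (-2)^{12} ≡ 1 (mod 13). 12 ≡ 0 (mod 12). So (-2)^{12} ≡ (-2)^{0} ≡ 1 (mod 13)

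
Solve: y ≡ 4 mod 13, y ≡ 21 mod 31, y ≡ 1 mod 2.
M = 13 × 31 × 2 = 806. M₁ = 62, y₁ ≡ 4 mod 13. M₂ = 26, y₂ ≡ 6 mod 31. M₃ = 403, y₃ ≡ 1 mod 2. y = 4×62×4 + 21×26×6 + 1×403×1 ≡ 641 mod 806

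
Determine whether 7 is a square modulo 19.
By Euler's criterion: 7^{9} ≡ 1 mod 19. Since this equals 1, 7 is a QR.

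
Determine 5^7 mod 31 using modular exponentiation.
By repeated squaring (mod 31): 5^{1}≡5, 5^{2}≡25, 5^{4}≡5. Then 5^{7} = 5^{4+2+1} ≡ 5 × 25 × 5 ≡ 5 (mod 31)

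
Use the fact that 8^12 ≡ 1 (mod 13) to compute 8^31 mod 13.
By Fermat: 8^{12} ≡ 1 (mod 13). 31 = 2×12 + 7. So 8^{31} ≡ 8^{7} ≡ 5 (mod 13)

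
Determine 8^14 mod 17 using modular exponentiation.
By repeated squaring (mod 17): 8^{1}≡8, 8^{2}≡13, 8^{4}≡16, 8^{8}≡1. Then 8^{14} = 8^{8+4+2} ≡ 1 × 16 × 13 ≡ 4 (mod 17)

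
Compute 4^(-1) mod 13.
Since 13 is prime, by Fermat 4^(-1) ≡ 4^{11} ≡ 10 mod 13. Verify: 4 × 10 = 40 ≡ 1 mod 13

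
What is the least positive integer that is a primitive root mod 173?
g = 2. For each prime q|172: 2^{86}≡172, 2^{4}≡16, none ≡ 1, so ord_173(2) = 172 and 2 is a primitive root.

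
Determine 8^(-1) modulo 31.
Since 31 is prime, by Fermat 8^(-1) ≡ 8^{29} ≡ 4 mod 31. Verify: 8 × 4 = 32 ≡ 1 mod 31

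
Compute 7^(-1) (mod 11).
Since 11 is prime, by Fermat 7^(-1) ≡ 7^{9} ≡ 8 (mod 11). Verify: 7 × 8 = 56 ≡ 1 (mod 11)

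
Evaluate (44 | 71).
(44/71) = 44^{35} mod 71 = -1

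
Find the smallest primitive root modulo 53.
g = 2. Powers: [2, 4, 8, 16, 32, 11, 22, 44, 35, 17, ...] generates all 52 non-zero residues.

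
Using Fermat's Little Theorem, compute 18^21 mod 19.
By Fermat: 18^{18} ≡ 1 (mod 19). So 18^{21} = 18^{18} · 18^{3} ≡ 18^{3} ≡ 18 (mod 19)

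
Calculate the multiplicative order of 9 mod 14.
Powers of 9 mod 14: 9^1≡9, 9^2≡11, 9^3≡1. Order = 3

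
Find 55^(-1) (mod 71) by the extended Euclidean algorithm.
Extended GCD: 55(31) + 71(-24) = 1. So 55^(-1) ≡ 31 (mod 71). Verify: 55 × 31 = 1705 ≡ 1 (mod 71)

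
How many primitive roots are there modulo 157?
Number of primitive roots mod 157 = φ(p-1) = φ(156) = 48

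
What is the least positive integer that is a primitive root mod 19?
g = 2. Powers: [2, 4, 8, 16, 13, 7, 14, 9, 18, ...] generates all 18 non-zero residues.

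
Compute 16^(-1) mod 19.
Since 19 is prime, by Fermat 16^(-1) ≡ 16^{17} ≡ 6 mod 19. Verify: 16 × 6 = 96 ≡ 1 mod 19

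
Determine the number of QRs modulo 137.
Exactly half the non-zero residues mod a prime are QRs: (137-1)/2 = 68.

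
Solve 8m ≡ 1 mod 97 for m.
Since 97 is prime, by Fermat 8^(-1) ≡ 8^{95} ≡ 85 mod 97. Verify: 8 × 85 = 680 ≡ 1 mod 97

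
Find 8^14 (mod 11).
Using Fermat: 8^{10} ≡ 1 (mod 11). 14 ≡ 4 (mod 10). So 8^{14} ≡ 8^{4} ≡ 4 (mod 11)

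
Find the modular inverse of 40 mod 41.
Since 41 is prime, by Fermat 40^(-1) ≡ 40^{39} ≡ 40 mod 41. Verify: 40 × 40 = 1600 ≡ 1 mod 41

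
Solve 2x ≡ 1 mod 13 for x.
Since 13 is prime, by Fermat 2^(-1) ≡ 2^{11} ≡ 7 mod 13. Verify: 2 × 7 = 14 ≡ 1 mod 13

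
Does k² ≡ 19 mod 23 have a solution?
By Euler's criterion: 19^{11} ≡ 22 mod 23. Since this equals -1 (≡ 22), 19 is not a QR.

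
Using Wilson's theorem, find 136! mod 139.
(138)! = (136)! × (137) × (138) ≡ -1 mod 139. So (136)! ≡ -1 × [(138)(137)]^(-1) ≡ 69 mod 139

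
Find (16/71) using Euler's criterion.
(16/71) = 16^{35} mod 71 = 1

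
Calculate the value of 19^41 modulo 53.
By repeated squaring (mod 53): 19^{1}≡19, 19^{2}≡43, 19^{4}≡47, 19^{8}≡36, 19^{16}≡24, 19^{32}≡46. Then 19^{41} = 19^{32+8+1} ≡ 46 × 36 × 19 ≡ 35 (mod 53)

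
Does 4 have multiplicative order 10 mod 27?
Powers of 4 mod 27: 4^1≡4, 4^2≡16, 4^3≡10, 4^4≡13, 4^5≡25, 4^6≡19, 4^7≡22, 4^8≡7, 4^9≡1. Already 4^9≡1, so the order is 9 < 10. No, the actual order is 9.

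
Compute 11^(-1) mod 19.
Since 19 is prime, by Fermat 11^(-1) ≡ 11^{17} ≡ 7 mod 19. Verify: 11 × 7 = 77 ≡ 1 mod 19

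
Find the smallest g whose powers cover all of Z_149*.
g = 2. Powers: [2, 4, 8, 16, 32, 64, 128, 107, 65, 130, ...] generates all 148 non-zero residues.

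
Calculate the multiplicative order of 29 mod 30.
Powers of 29 mod 30: 29^1≡29, 29^2≡1. Order = 2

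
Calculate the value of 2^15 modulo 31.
By repeated squaring (mod 31): 2^{1}≡2, 2^{2}≡4, 2^{4}≡16, 2^{8}≡8. Then 2^{15} = 2^{8+4+2+1} ≡ 8 × 16 × 4 × 2 ≡ 1 (mod 31)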